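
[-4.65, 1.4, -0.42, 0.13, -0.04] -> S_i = -4.65*(-0.30)^i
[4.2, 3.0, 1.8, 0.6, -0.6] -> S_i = 4.20 + -1.20*i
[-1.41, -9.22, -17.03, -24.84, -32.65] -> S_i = -1.41 + -7.81*i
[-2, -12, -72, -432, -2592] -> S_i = -2*6^i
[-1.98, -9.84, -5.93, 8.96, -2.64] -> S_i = Random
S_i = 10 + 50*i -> [10, 60, 110, 160, 210]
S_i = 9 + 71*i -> [9, 80, 151, 222, 293]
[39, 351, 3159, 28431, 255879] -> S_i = 39*9^i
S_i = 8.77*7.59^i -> [8.77, 66.56, 505.22, 3834.64, 29104.94]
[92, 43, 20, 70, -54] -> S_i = Random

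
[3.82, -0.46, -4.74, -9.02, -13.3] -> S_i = 3.82 + -4.28*i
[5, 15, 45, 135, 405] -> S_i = 5*3^i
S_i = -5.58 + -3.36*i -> [-5.58, -8.94, -12.3, -15.66, -19.02]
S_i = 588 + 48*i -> [588, 636, 684, 732, 780]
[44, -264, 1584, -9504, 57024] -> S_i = 44*-6^i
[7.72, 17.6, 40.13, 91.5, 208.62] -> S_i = 7.72*2.28^i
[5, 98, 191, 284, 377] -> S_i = 5 + 93*i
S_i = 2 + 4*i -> [2, 6, 10, 14, 18]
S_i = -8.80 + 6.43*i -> [-8.8, -2.37, 4.06, 10.49, 16.92]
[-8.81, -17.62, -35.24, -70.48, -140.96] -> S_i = -8.81*2.00^i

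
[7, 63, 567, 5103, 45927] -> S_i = 7*9^i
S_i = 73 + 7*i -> [73, 80, 87, 94, 101]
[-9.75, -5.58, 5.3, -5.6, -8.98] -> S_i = Random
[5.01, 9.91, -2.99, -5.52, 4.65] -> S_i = Random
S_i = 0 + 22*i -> [0, 22, 44, 66, 88]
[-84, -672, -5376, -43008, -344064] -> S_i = -84*8^i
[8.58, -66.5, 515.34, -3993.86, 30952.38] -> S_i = 8.58*(-7.75)^i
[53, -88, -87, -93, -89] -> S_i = Random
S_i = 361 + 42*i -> [361, 403, 445, 487, 529]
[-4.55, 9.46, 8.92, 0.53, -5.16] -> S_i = Random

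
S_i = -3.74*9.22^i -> [-3.74, -34.48, -317.93, -2931.33, -27026.84]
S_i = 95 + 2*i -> [95, 97, 99, 101, 103]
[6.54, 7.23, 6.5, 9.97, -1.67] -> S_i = Random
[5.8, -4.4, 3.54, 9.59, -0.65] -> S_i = Random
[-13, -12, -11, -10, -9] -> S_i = -13 + 1*i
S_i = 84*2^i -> [84, 168, 336, 672, 1344]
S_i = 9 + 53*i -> [9, 62, 115, 168, 221]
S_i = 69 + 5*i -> [69, 74, 79, 84, 89]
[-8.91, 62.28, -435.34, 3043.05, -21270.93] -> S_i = -8.91*(-6.99)^i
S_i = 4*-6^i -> [4, -24, 144, -864, 5184]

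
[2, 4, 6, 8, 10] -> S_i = 2 + 2*i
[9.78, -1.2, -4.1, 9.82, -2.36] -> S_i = Random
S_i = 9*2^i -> [9, 18, 36, 72, 144]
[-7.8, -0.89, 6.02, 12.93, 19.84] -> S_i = -7.80 + 6.91*i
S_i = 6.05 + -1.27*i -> [6.05, 4.78, 3.51, 2.24, 0.97]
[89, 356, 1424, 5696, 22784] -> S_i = 89*4^i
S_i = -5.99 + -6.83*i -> [-5.99, -12.82, -19.65, -26.48, -33.31]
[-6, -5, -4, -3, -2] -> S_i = -6 + 1*i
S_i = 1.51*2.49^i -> [1.51, 3.76, 9.36, 23.31, 58.05]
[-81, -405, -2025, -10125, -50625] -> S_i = -81*5^i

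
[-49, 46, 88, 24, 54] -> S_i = Random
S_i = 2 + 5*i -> [2, 7, 12, 17, 22]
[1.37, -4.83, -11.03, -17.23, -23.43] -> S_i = 1.37 + -6.20*i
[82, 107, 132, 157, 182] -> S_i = 82 + 25*i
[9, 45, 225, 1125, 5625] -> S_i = 9*5^i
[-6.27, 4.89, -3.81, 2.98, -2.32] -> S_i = -6.27*(-0.78)^i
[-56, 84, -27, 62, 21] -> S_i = Random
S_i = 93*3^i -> [93, 279, 837, 2511, 7533]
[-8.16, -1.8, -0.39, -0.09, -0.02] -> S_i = -8.16*0.22^i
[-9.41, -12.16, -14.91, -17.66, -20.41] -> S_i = -9.41 + -2.75*i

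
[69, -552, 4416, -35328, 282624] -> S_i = 69*-8^i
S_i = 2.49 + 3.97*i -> [2.49, 6.46, 10.43, 14.4, 18.37]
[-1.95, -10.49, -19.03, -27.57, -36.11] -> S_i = -1.95 + -8.54*i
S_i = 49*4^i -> [49, 196, 784, 3136, 12544]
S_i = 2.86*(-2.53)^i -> [2.86, -7.24, 18.31, -46.32, 117.18]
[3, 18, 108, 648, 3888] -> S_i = 3*6^i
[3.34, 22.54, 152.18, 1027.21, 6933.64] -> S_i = 3.34*6.75^i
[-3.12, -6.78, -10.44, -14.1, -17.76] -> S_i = -3.12 + -3.66*i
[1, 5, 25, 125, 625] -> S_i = 1*5^i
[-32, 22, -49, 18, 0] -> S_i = Random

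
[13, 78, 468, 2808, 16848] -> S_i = 13*6^i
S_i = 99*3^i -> [99, 297, 891, 2673, 8019]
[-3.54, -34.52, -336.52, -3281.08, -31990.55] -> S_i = -3.54*9.75^i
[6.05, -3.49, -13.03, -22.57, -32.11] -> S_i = 6.05 + -9.54*i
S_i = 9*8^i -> [9, 72, 576, 4608, 36864]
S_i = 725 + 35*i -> [725, 760, 795, 830, 865]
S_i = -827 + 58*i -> [-827, -769, -711, -653, -595]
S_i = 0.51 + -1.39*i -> [0.51, -0.88, -2.27, -3.66, -5.05]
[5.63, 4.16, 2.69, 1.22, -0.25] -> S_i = 5.63 + -1.47*i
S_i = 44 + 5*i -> [44, 49, 54, 59, 64]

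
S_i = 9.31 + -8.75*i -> [9.31, 0.56, -8.19, -16.94, -25.69]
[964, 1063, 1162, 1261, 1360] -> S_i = 964 + 99*i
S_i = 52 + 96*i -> [52, 148, 244, 340, 436]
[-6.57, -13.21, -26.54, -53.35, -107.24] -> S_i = -6.57*2.01^i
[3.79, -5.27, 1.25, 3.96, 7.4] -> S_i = Random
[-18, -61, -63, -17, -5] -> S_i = Random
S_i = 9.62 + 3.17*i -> [9.62, 12.79, 15.96, 19.13, 22.3]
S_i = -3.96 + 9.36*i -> [-3.96, 5.4, 14.76, 24.12, 33.48]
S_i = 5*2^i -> [5, 10, 20, 40, 80]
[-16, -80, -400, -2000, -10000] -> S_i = -16*5^i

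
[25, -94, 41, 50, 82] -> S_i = Random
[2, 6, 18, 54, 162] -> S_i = 2*3^i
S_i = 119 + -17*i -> [119, 102, 85, 68, 51]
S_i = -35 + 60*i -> [-35, 25, 85, 145, 205]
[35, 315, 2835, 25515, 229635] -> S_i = 35*9^i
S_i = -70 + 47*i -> [-70, -23, 24, 71, 118]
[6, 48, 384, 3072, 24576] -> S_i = 6*8^i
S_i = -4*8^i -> [-4, -32, -256, -2048, -16384]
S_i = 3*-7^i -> [3, -21, 147, -1029, 7203]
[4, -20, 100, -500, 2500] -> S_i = 4*-5^i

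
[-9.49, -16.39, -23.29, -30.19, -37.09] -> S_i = -9.49 + -6.90*i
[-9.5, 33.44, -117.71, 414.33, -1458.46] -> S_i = -9.50*(-3.52)^i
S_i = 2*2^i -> [2, 4, 8, 16, 32]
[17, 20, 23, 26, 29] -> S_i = 17 + 3*i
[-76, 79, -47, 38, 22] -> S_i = Random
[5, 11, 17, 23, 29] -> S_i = 5 + 6*i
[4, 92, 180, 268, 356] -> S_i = 4 + 88*i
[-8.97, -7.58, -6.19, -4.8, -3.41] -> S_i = -8.97 + 1.39*i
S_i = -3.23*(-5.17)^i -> [-3.23, 16.7, -86.33, 446.35, -2307.62]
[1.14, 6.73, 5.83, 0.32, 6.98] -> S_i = Random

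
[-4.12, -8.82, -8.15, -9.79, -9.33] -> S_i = Random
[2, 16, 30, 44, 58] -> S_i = 2 + 14*i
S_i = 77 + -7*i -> [77, 70, 63, 56, 49]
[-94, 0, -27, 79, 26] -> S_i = Random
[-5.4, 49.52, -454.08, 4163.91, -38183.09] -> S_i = -5.40*(-9.17)^i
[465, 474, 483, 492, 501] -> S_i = 465 + 9*i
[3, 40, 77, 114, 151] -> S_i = 3 + 37*i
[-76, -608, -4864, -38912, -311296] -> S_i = -76*8^i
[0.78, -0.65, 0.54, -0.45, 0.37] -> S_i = 0.78*(-0.83)^i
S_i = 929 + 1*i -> [929, 930, 931, 932, 933]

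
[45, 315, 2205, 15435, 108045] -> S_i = 45*7^i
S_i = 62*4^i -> [62, 248, 992, 3968, 15872]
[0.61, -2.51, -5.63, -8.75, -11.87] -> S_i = 0.61 + -3.12*i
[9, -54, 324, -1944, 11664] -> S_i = 9*-6^i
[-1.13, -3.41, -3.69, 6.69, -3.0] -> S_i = Random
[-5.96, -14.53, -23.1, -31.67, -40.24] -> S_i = -5.96 + -8.57*i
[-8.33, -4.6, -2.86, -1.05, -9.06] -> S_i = Random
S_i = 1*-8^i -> [1, -8, 64, -512, 4096]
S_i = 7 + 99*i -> [7, 106, 205, 304, 403]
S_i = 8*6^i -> [8, 48, 288, 1728, 10368]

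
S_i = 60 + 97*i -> [60, 157, 254, 351, 448]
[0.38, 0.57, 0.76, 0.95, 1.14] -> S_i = 0.38 + 0.19*i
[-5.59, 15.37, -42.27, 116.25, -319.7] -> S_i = -5.59*(-2.75)^i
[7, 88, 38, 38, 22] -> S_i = Random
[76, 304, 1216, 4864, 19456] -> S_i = 76*4^i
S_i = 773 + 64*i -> [773, 837, 901, 965, 1029]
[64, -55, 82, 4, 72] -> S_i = Random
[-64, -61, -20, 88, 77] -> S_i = Random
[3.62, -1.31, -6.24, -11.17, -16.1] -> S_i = 3.62 + -4.93*i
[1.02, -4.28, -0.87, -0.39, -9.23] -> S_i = Random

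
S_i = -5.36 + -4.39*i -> [-5.36, -9.75, -14.14, -18.53, -22.92]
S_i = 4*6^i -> [4, 24, 144, 864, 5184]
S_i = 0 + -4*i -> [0, -4, -8, -12, -16]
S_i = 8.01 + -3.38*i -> [8.01, 4.63, 1.25, -2.13, -5.51]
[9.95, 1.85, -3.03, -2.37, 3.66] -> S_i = Random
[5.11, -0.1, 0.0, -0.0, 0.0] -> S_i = 5.11*(-0.02)^i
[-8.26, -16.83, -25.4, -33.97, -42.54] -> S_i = -8.26 + -8.57*i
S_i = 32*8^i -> [32, 256, 2048, 16384, 131072]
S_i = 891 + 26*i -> [891, 917, 943, 969, 995]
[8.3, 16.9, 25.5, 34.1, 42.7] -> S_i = 8.30 + 8.60*i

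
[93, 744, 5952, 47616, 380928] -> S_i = 93*8^i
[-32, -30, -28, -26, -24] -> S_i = -32 + 2*i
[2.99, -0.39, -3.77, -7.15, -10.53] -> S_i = 2.99 + -3.38*i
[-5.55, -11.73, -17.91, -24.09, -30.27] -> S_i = -5.55 + -6.18*i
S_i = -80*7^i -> [-80, -560, -3920, -27440, -192080]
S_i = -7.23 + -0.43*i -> [-7.23, -7.66, -8.09, -8.52, -8.95]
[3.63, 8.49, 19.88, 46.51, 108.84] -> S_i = 3.63*2.34^i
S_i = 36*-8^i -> [36, -288, 2304, -18432, 147456]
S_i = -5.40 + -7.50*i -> [-5.4, -12.9, -20.4, -27.9, -35.4]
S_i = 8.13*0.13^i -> [8.13, 1.06, 0.14, 0.02, 0.0]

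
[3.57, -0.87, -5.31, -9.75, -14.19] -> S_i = 3.57 + -4.44*i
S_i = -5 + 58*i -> [-5, 53, 111, 169, 227]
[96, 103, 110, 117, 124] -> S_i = 96 + 7*i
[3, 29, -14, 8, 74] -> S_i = Random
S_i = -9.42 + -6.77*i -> [-9.42, -16.19, -22.96, -29.73, -36.5]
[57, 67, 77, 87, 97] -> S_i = 57 + 10*i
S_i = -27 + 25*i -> [-27, -2, 23, 48, 73]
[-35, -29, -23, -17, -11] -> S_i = -35 + 6*i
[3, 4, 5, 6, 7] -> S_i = 3 + 1*i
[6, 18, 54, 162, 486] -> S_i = 6*3^i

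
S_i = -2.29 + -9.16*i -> [-2.29, -11.45, -20.61, -29.77, -38.93]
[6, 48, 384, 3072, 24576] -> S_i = 6*8^i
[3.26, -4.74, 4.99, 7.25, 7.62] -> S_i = Random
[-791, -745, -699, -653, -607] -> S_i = -791 + 46*i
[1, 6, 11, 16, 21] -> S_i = 1 + 5*i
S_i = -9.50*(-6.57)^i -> [-9.5, 62.42, -410.07, 2694.14, -17700.48]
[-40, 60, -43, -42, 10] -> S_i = Random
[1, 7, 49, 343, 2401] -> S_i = 1*7^i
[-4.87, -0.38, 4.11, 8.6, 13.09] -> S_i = -4.87 + 4.49*i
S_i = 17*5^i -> [17, 85, 425, 2125, 10625]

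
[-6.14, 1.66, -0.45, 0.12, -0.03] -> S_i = -6.14*(-0.27)^i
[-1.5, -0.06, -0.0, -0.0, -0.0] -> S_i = -1.50*0.04^i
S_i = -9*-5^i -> [-9, 45, -225, 1125, -5625]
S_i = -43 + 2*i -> [-43, -41, -39, -37, -35]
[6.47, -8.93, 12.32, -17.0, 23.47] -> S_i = 6.47*(-1.38)^i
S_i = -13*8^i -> [-13, -104, -832, -6656, -53248]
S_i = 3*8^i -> [3, 24, 192, 1536, 12288]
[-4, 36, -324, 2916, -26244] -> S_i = -4*-9^i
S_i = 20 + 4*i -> [20, 24, 28, 32, 36]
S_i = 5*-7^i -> [5, -35, 245, -1715, 12005]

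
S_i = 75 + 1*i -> [75, 76, 77, 78, 79]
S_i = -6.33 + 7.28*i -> [-6.33, 0.95, 8.23, 15.51, 22.79]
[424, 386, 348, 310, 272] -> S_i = 424 + -38*i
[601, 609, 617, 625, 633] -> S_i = 601 + 8*i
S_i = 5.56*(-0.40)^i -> [5.56, -2.22, 0.89, -0.36, 0.14]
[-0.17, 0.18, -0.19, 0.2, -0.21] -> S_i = -0.17*(-1.05)^i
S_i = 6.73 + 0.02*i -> [6.73, 6.75, 6.77, 6.79, 6.81]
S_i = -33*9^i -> [-33, -297, -2673, -24057, -216513]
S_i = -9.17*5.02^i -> [-9.17, -46.03, -231.09, -1160.06, -5823.5]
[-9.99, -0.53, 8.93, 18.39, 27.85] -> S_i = -9.99 + 9.46*i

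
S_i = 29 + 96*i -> [29, 125, 221, 317, 413]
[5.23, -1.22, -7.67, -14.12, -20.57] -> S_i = 5.23 + -6.45*i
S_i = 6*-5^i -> [6, -30, 150, -750, 3750]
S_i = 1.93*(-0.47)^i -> [1.93, -0.91, 0.43, -0.2, 0.09]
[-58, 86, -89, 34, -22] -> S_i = Random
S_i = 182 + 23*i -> [182, 205, 228, 251, 274]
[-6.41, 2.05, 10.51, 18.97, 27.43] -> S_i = -6.41 + 8.46*i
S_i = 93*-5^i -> [93, -465, 2325, -11625, 58125]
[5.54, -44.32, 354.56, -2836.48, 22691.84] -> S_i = 5.54*(-8.00)^i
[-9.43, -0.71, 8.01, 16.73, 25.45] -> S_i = -9.43 + 8.72*i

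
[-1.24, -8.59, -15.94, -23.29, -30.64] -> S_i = -1.24 + -7.35*i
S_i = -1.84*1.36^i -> [-1.84, -2.5, -3.4, -4.63, -6.29]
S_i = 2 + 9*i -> [2, 11, 20, 29, 38]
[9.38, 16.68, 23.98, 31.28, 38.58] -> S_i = 9.38 + 7.30*i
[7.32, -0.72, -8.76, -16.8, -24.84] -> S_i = 7.32 + -8.04*i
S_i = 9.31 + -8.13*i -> [9.31, 1.18, -6.95, -15.08, -23.21]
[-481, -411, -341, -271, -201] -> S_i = -481 + 70*i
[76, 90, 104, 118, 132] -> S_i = 76 + 14*i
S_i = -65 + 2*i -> [-65, -63, -61, -59, -57]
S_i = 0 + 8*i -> [0, 8, 16, 24, 32]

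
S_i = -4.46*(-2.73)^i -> [-4.46, 12.18, -33.24, 90.75, -247.73]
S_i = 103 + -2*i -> [103, 101, 99, 97, 95]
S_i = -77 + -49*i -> [-77, -126, -175, -224, -273]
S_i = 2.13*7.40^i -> [2.13, 15.76, 116.64, 863.13, 6387.14]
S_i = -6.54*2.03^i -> [-6.54, -13.28, -26.95, -54.71, -111.06]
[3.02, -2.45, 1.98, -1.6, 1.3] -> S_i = 3.02*(-0.81)^i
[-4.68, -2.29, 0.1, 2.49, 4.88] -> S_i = -4.68 + 2.39*i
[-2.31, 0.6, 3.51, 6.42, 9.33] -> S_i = -2.31 + 2.91*i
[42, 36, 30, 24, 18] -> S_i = 42 + -6*i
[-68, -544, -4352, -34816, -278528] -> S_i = -68*8^i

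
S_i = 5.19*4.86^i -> [5.19, 25.22, 122.59, 595.77, 2895.43]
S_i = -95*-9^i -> [-95, 855, -7695, 69255, -623295]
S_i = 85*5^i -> [85, 425, 2125, 10625, 53125]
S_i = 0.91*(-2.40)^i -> [0.91, -2.18, 5.24, -12.58, 30.19]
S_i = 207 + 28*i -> [207, 235, 263, 291, 319]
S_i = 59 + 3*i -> [59, 62, 65, 68, 71]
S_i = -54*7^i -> [-54, -378, -2646, -18522, -129654]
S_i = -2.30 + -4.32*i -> [-2.3, -6.62, -10.94, -15.26, -19.58]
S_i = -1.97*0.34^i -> [-1.97, -0.67, -0.23, -0.08, -0.03]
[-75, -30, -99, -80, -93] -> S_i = Random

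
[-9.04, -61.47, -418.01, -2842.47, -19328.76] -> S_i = -9.04*6.80^i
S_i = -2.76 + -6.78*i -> [-2.76, -9.54, -16.32, -23.1, -29.88]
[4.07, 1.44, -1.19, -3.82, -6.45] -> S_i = 4.07 + -2.63*i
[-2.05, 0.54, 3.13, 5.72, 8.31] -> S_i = -2.05 + 2.59*i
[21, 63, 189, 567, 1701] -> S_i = 21*3^i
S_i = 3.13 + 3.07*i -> [3.13, 6.2, 9.27, 12.34, 15.41]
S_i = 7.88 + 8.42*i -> [7.88, 16.3, 24.72, 33.14, 41.56]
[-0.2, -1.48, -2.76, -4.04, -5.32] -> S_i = -0.20 + -1.28*i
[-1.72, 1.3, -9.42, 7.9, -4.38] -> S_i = Random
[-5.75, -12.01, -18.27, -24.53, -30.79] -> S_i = -5.75 + -6.26*i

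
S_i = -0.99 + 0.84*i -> [-0.99, -0.15, 0.69, 1.53, 2.37]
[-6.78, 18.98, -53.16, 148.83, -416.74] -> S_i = -6.78*(-2.80)^i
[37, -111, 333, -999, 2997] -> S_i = 37*-3^i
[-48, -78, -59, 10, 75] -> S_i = Random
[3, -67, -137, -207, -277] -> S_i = 3 + -70*i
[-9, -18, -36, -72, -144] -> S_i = -9*2^i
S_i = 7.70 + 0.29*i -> [7.7, 7.99, 8.28, 8.57, 8.86]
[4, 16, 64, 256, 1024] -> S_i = 4*4^i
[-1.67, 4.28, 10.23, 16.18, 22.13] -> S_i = -1.67 + 5.95*i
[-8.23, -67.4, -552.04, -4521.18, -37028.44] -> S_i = -8.23*8.19^i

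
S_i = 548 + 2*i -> [548, 550, 552, 554, 556]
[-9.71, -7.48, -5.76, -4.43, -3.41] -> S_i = -9.71*0.77^i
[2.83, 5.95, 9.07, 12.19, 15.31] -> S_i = 2.83 + 3.12*i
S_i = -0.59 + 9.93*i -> [-0.59, 9.34, 19.27, 29.2, 39.13]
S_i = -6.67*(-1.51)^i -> [-6.67, 10.07, -15.21, 22.96, -34.68]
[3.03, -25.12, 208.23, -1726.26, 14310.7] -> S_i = 3.03*(-8.29)^i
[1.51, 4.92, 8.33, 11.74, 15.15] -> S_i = 1.51 + 3.41*i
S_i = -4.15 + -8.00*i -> [-4.15, -12.15, -20.15, -28.15, -36.15]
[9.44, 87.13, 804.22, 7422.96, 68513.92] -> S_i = 9.44*9.23^i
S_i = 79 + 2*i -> [79, 81, 83, 85, 87]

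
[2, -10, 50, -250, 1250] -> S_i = 2*-5^i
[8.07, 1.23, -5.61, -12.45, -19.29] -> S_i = 8.07 + -6.84*i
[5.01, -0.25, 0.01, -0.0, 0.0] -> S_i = 5.01*(-0.05)^i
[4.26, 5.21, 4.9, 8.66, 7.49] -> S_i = Random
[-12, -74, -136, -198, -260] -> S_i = -12 + -62*i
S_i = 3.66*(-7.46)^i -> [3.66, -27.3, 203.68, -1519.49, 11335.39]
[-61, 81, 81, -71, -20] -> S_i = Random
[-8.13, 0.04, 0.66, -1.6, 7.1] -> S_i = Random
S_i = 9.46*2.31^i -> [9.46, 21.85, 50.48, 116.61, 269.36]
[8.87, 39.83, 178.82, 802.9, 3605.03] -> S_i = 8.87*4.49^i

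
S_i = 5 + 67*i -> [5, 72, 139, 206, 273]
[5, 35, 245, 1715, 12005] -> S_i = 5*7^i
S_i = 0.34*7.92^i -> [0.34, 2.69, 21.33, 168.91, 1337.76]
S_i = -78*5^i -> [-78, -390, -1950, -9750, -48750]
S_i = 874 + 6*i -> [874, 880, 886, 892, 898]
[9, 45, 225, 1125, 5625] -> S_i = 9*5^i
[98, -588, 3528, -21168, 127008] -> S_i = 98*-6^i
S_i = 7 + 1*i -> [7, 8, 9, 10, 11]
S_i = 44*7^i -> [44, 308, 2156, 15092, 105644]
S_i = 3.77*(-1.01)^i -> [3.77, -3.81, 3.85, -3.88, 3.92]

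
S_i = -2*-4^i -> [-2, 8, -32, 128, -512]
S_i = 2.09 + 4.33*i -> [2.09, 6.42, 10.75, 15.08, 19.41]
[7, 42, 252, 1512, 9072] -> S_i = 7*6^i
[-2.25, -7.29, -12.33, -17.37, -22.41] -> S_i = -2.25 + -5.04*i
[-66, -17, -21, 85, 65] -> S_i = Random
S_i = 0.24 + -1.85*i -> [0.24, -1.61, -3.46, -5.31, -7.16]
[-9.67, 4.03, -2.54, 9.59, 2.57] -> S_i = Random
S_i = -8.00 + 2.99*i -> [-8.0, -5.01, -2.02, 0.97, 3.96]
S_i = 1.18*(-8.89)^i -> [1.18, -10.49, 93.26, -829.06, 7370.37]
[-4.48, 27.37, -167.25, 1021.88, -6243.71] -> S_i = -4.48*(-6.11)^i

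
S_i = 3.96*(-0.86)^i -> [3.96, -3.41, 2.93, -2.52, 2.17]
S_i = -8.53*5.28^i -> [-8.53, -45.04, -237.8, -1255.6, -6629.56]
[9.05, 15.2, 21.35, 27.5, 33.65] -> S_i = 9.05 + 6.15*i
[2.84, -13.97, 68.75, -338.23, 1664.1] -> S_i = 2.84*(-4.92)^i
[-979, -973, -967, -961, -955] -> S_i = -979 + 6*i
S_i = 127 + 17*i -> [127, 144, 161, 178, 195]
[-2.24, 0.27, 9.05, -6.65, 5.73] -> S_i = Random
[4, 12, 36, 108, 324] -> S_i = 4*3^i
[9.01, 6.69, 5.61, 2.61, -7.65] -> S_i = Random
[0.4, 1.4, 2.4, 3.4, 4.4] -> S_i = 0.40 + 1.00*i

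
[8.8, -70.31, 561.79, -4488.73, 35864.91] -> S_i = 8.80*(-7.99)^i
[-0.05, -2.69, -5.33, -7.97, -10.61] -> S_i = -0.05 + -2.64*i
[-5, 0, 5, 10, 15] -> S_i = -5 + 5*i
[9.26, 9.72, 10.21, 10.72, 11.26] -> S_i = 9.26*1.05^i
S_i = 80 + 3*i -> [80, 83, 86, 89, 92]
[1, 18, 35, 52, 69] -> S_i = 1 + 17*i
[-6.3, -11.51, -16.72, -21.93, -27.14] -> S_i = -6.30 + -5.21*i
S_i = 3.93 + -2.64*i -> [3.93, 1.29, -1.35, -3.99, -6.63]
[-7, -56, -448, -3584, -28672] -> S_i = -7*8^i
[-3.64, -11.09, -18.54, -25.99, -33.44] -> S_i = -3.64 + -7.45*i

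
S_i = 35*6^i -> [35, 210, 1260, 7560, 45360]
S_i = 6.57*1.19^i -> [6.57, 7.82, 9.3, 11.07, 13.18]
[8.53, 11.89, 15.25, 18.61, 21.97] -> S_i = 8.53 + 3.36*i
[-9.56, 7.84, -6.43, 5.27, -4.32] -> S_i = -9.56*(-0.82)^i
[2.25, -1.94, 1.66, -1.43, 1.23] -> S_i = 2.25*(-0.86)^i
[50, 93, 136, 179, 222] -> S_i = 50 + 43*i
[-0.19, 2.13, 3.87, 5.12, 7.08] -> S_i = Random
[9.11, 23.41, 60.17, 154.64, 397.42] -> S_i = 9.11*2.57^i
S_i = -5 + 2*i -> [-5, -3, -1, 1, 3]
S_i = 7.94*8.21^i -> [7.94, 65.19, 535.19, 4393.9, 36073.9]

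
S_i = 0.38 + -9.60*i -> [0.38, -9.22, -18.82, -28.42, -38.02]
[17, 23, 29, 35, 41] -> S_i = 17 + 6*i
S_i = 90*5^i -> [90, 450, 2250, 11250, 56250]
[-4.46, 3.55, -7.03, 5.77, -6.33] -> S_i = Random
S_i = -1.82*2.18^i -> [-1.82, -3.97, -8.65, -18.86, -41.11]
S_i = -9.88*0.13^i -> [-9.88, -1.28, -0.17, -0.02, -0.0]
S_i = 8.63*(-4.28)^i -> [8.63, -36.94, 158.09, -676.62, 2895.92]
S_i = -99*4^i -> [-99, -396, -1584, -6336, -25344]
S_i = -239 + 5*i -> [-239, -234, -229, -224, -219]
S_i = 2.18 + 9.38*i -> [2.18, 11.56, 20.94, 30.32, 39.7]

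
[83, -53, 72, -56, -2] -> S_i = Random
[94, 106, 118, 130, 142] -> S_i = 94 + 12*i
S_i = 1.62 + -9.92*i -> [1.62, -8.3, -18.22, -28.14, -38.06]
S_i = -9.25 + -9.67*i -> [-9.25, -18.92, -28.59, -38.26, -47.93]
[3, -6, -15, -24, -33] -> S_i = 3 + -9*i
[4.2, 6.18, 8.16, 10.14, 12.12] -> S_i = 4.20 + 1.98*i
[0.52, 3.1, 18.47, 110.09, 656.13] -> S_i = 0.52*5.96^i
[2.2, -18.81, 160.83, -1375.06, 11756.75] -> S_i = 2.20*(-8.55)^i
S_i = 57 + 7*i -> [57, 64, 71, 78, 85]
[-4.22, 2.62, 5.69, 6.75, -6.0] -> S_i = Random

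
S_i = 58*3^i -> [58, 174, 522, 1566, 4698]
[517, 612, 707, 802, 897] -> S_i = 517 + 95*i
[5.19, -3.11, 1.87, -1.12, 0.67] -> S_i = 5.19*(-0.60)^i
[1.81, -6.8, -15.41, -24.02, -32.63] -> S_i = 1.81 + -8.61*i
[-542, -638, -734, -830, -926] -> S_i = -542 + -96*i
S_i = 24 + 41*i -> [24, 65, 106, 147, 188]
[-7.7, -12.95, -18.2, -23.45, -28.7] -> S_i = -7.70 + -5.25*i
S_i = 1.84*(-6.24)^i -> [1.84, -11.48, 71.65, -447.07, 2789.69]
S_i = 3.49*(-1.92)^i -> [3.49, -6.7, 12.87, -24.7, 47.43]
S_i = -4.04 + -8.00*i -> [-4.04, -12.04, -20.04, -28.04, -36.04]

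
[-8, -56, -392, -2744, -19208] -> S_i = -8*7^i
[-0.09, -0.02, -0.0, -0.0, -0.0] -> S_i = -0.09*0.20^i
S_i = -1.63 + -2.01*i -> [-1.63, -3.64, -5.65, -7.66, -9.67]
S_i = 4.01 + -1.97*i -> [4.01, 2.04, 0.07, -1.9, -3.87]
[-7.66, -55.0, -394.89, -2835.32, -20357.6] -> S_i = -7.66*7.18^i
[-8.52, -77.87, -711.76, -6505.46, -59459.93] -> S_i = -8.52*9.14^i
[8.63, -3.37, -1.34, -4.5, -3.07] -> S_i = Random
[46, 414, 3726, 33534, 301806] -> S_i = 46*9^i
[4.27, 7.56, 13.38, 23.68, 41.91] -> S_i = 4.27*1.77^i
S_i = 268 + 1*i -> [268, 269, 270, 271, 272]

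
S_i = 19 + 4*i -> [19, 23, 27, 31, 35]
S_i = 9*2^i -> [9, 18, 36, 72, 144]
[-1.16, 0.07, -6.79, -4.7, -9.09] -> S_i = Random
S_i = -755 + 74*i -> [-755, -681, -607, -533, -459]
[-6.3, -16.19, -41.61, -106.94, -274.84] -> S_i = -6.30*2.57^i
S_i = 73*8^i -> [73, 584, 4672, 37376, 299008]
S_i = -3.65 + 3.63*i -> [-3.65, -0.02, 3.61, 7.24, 10.87]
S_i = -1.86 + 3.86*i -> [-1.86, 2.0, 5.86, 9.72, 13.58]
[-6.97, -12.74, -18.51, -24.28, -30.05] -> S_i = -6.97 + -5.77*i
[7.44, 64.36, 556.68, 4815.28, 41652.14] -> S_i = 7.44*8.65^i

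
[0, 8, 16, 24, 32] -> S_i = 0 + 8*i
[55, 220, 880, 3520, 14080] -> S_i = 55*4^i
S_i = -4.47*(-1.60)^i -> [-4.47, 7.15, -11.44, 18.31, -29.29]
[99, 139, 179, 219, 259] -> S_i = 99 + 40*i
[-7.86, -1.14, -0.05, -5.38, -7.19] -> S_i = Random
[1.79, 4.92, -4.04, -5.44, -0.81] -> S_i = Random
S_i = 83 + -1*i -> [83, 82, 81, 80, 79]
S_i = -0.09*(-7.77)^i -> [-0.09, 0.7, -5.43, 42.22, -328.04]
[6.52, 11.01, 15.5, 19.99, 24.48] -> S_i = 6.52 + 4.49*i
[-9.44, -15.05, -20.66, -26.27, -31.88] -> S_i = -9.44 + -5.61*i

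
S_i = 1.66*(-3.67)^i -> [1.66, -6.09, 22.36, -82.06, 301.14]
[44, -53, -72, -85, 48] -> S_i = Random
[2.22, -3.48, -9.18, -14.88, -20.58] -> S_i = 2.22 + -5.70*i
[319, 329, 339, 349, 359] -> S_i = 319 + 10*i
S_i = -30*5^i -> [-30, -150, -750, -3750, -18750]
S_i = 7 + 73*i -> [7, 80, 153, 226, 299]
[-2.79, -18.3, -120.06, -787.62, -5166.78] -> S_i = -2.79*6.56^i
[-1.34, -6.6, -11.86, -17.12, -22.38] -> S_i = -1.34 + -5.26*i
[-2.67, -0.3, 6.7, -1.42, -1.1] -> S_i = Random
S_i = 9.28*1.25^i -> [9.28, 11.6, 14.5, 18.12, 22.66]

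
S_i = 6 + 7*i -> [6, 13, 20, 27, 34]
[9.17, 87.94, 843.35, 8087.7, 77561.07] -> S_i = 9.17*9.59^i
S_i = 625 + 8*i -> [625, 633, 641, 649, 657]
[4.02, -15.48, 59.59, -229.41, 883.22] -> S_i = 4.02*(-3.85)^i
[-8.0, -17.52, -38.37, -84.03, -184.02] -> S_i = -8.00*2.19^i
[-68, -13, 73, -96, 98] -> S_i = Random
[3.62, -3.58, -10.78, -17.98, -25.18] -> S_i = 3.62 + -7.20*i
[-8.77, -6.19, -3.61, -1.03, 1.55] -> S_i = -8.77 + 2.58*i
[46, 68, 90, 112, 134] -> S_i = 46 + 22*i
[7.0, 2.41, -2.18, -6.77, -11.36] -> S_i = 7.00 + -4.59*i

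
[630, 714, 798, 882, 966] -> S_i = 630 + 84*i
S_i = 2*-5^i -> [2, -10, 50, -250, 1250]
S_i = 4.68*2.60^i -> [4.68, 12.17, 31.64, 82.26, 213.86]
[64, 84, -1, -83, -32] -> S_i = Random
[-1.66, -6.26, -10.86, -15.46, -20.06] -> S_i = -1.66 + -4.60*i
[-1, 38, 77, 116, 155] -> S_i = -1 + 39*i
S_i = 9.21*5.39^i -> [9.21, 49.64, 267.57, 1442.2, 7773.47]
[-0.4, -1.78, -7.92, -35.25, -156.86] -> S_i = -0.40*4.45^i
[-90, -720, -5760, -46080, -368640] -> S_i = -90*8^i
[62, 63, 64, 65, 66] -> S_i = 62 + 1*i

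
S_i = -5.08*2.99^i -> [-5.08, -15.19, -45.42, -135.79, -406.02]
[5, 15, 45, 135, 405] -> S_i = 5*3^i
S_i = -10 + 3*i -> [-10, -7, -4, -1, 2]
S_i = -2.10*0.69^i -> [-2.1, -1.45, -1.0, -0.69, -0.48]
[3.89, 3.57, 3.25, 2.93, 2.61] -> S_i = 3.89 + -0.32*i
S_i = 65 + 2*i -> [65, 67, 69, 71, 73]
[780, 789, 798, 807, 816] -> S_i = 780 + 9*i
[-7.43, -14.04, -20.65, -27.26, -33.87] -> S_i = -7.43 + -6.61*i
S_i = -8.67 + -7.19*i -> [-8.67, -15.86, -23.05, -30.24, -37.43]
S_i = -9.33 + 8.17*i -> [-9.33, -1.16, 7.01, 15.18, 23.35]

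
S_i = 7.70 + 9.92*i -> [7.7, 17.62, 27.54, 37.46, 47.38]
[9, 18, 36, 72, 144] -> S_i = 9*2^i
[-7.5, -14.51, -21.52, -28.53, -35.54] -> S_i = -7.50 + -7.01*i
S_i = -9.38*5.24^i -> [-9.38, -49.15, -257.55, -1349.57, -7071.77]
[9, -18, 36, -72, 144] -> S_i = 9*-2^i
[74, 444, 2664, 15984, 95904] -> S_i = 74*6^i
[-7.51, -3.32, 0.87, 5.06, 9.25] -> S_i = -7.51 + 4.19*i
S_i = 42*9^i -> [42, 378, 3402, 30618, 275562]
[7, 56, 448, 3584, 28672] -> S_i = 7*8^i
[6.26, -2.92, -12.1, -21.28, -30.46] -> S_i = 6.26 + -9.18*i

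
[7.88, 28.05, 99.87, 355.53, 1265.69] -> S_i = 7.88*3.56^i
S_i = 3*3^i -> [3, 9, 27, 81, 243]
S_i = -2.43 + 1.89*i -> [-2.43, -0.54, 1.35, 3.24, 5.13]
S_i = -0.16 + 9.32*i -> [-0.16, 9.16, 18.48, 27.8, 37.12]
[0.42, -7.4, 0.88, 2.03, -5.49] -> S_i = Random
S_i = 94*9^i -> [94, 846, 7614, 68526, 616734]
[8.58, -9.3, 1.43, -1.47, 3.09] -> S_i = Random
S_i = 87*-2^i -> [87, -174, 348, -696, 1392]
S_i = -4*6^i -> [-4, -24, -144, -864, -5184]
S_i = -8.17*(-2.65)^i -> [-8.17, 21.65, -57.37, 152.04, -402.91]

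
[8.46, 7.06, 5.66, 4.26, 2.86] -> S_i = 8.46 + -1.40*i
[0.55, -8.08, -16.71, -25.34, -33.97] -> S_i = 0.55 + -8.63*i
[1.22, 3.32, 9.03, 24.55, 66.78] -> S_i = 1.22*2.72^i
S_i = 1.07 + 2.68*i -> [1.07, 3.75, 6.43, 9.11, 11.79]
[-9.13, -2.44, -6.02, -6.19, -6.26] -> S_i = Random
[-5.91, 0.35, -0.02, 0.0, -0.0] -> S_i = -5.91*(-0.06)^i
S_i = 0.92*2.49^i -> [0.92, 2.29, 5.7, 14.2, 35.37]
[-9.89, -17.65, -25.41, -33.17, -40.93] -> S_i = -9.89 + -7.76*i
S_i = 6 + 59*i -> [6, 65, 124, 183, 242]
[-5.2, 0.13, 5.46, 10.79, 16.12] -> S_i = -5.20 + 5.33*i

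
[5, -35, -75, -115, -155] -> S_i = 5 + -40*i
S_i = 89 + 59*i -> [89, 148, 207, 266, 325]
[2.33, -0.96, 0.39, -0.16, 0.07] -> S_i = 2.33*(-0.41)^i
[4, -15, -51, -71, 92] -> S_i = Random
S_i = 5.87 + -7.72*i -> [5.87, -1.85, -9.57, -17.29, -25.01]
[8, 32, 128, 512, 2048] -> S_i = 8*4^i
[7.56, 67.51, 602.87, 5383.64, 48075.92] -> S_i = 7.56*8.93^i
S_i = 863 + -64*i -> [863, 799, 735, 671, 607]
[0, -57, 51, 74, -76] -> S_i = Random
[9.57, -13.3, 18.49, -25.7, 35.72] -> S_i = 9.57*(-1.39)^i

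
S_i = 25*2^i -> [25, 50, 100, 200, 400]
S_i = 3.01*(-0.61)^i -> [3.01, -1.84, 1.12, -0.68, 0.42]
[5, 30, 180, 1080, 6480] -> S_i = 5*6^i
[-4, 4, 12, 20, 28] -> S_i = -4 + 8*i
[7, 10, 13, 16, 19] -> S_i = 7 + 3*i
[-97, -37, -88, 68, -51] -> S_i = Random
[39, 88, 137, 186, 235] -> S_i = 39 + 49*i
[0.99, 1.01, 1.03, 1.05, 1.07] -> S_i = 0.99 + 0.02*i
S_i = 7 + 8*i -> [7, 15, 23, 31, 39]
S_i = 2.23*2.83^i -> [2.23, 6.31, 17.86, 50.54, 143.04]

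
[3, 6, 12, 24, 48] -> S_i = 3*2^i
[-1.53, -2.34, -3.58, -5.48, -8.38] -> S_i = -1.53*1.53^i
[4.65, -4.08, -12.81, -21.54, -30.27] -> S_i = 4.65 + -8.73*i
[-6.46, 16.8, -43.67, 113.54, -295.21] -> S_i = -6.46*(-2.60)^i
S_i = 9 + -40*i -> [9, -31, -71, -111, -151]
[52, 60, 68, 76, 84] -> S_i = 52 + 8*i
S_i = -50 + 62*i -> [-50, 12, 74, 136, 198]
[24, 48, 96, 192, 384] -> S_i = 24*2^i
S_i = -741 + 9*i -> [-741, -732, -723, -714, -705]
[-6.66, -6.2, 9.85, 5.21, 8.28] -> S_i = Random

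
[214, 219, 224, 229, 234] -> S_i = 214 + 5*i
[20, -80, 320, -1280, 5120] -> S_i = 20*-4^i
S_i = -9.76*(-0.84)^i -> [-9.76, 8.2, -6.89, 5.78, -4.86]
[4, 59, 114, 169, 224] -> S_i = 4 + 55*i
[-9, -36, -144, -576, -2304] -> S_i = -9*4^i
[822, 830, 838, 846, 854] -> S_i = 822 + 8*i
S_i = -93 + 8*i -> [-93, -85, -77, -69, -61]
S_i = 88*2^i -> [88, 176, 352, 704, 1408]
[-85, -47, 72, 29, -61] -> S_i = Random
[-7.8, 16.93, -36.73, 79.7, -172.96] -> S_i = -7.80*(-2.17)^i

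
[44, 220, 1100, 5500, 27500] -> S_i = 44*5^i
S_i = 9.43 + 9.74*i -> [9.43, 19.17, 28.91, 38.65, 48.39]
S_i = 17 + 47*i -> [17, 64, 111, 158, 205]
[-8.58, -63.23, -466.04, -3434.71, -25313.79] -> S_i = -8.58*7.37^i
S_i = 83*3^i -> [83, 249, 747, 2241, 6723]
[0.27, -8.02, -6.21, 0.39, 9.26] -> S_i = Random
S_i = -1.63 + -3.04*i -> [-1.63, -4.67, -7.71, -10.75, -13.79]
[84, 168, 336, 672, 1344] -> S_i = 84*2^i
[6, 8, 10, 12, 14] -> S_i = 6 + 2*i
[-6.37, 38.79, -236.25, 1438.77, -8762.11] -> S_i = -6.37*(-6.09)^i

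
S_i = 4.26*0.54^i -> [4.26, 2.3, 1.24, 0.67, 0.36]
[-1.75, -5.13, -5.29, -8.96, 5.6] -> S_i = Random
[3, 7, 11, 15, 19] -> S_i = 3 + 4*i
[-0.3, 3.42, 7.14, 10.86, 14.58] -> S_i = -0.30 + 3.72*i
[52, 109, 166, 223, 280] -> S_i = 52 + 57*i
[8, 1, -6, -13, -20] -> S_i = 8 + -7*i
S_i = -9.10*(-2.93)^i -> [-9.1, 26.66, -78.12, 228.9, -670.67]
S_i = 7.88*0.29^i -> [7.88, 2.29, 0.66, 0.19, 0.06]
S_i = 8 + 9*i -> [8, 17, 26, 35, 44]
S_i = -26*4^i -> [-26, -104, -416, -1664, -6656]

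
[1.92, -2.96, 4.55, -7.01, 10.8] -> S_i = 1.92*(-1.54)^i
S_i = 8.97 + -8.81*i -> [8.97, 0.16, -8.65, -17.46, -26.27]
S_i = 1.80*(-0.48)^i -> [1.8, -0.86, 0.41, -0.2, 0.1]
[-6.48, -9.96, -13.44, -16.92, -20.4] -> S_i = -6.48 + -3.48*i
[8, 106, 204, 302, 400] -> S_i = 8 + 98*i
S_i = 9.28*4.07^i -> [9.28, 37.77, 153.72, 625.65, 2546.39]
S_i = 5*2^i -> [5, 10, 20, 40, 80]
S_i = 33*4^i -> [33, 132, 528, 2112, 8448]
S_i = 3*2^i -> [3, 6, 12, 24, 48]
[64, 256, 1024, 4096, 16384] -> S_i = 64*4^i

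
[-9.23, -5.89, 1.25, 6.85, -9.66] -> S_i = Random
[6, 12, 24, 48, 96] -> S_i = 6*2^i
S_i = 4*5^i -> [4, 20, 100, 500, 2500]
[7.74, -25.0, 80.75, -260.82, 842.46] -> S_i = 7.74*(-3.23)^i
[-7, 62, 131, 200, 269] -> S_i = -7 + 69*i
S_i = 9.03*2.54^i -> [9.03, 22.94, 58.26, 147.98, 375.86]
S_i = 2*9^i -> [2, 18, 162, 1458, 13122]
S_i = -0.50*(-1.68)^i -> [-0.5, 0.84, -1.41, 2.37, -3.98]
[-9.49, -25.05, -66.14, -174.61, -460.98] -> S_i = -9.49*2.64^i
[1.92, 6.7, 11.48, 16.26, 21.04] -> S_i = 1.92 + 4.78*i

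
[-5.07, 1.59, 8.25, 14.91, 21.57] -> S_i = -5.07 + 6.66*i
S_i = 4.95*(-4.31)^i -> [4.95, -21.33, 91.95, -396.31, 1708.1]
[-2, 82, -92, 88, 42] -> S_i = Random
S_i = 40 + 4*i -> [40, 44, 48, 52, 56]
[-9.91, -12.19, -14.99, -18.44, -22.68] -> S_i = -9.91*1.23^i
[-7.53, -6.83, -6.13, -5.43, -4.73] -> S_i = -7.53 + 0.70*i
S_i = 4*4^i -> [4, 16, 64, 256, 1024]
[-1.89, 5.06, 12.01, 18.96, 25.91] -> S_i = -1.89 + 6.95*i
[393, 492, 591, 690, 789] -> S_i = 393 + 99*i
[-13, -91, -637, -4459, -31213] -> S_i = -13*7^i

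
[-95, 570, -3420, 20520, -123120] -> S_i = -95*-6^i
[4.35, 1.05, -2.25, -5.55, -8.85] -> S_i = 4.35 + -3.30*i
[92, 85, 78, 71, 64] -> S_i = 92 + -7*i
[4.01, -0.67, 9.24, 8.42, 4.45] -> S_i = Random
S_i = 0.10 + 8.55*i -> [0.1, 8.65, 17.2, 25.75, 34.3]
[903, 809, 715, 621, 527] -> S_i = 903 + -94*i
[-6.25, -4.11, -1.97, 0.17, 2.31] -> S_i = -6.25 + 2.14*i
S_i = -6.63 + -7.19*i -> [-6.63, -13.82, -21.01, -28.2, -35.39]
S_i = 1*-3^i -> [1, -3, 9, -27, 81]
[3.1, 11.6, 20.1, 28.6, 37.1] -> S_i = 3.10 + 8.50*i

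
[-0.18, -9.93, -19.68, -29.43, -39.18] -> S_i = -0.18 + -9.75*i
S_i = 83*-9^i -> [83, -747, 6723, -60507, 544563]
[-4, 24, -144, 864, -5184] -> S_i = -4*-6^i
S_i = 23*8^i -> [23, 184, 1472, 11776, 94208]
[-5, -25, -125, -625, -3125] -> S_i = -5*5^i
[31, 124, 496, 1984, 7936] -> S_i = 31*4^i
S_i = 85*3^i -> [85, 255, 765, 2295, 6885]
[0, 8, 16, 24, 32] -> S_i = 0 + 8*i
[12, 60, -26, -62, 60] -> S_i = Random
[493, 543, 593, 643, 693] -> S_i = 493 + 50*i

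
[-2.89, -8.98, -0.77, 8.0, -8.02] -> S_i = Random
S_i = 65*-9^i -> [65, -585, 5265, -47385, 426465]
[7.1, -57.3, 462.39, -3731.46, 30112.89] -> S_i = 7.10*(-8.07)^i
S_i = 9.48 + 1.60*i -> [9.48, 11.08, 12.68, 14.28, 15.88]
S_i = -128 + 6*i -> [-128, -122, -116, -110, -104]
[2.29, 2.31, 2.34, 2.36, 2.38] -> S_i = 2.29*1.01^i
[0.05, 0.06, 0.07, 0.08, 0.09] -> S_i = 0.05*1.16^i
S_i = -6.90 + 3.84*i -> [-6.9, -3.06, 0.78, 4.62, 8.46]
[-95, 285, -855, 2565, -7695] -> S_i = -95*-3^i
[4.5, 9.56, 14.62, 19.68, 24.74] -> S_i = 4.50 + 5.06*i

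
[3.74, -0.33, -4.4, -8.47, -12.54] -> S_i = 3.74 + -4.07*i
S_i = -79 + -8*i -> [-79, -87, -95, -103, -111]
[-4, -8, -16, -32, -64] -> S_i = -4*2^i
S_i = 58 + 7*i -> [58, 65, 72, 79, 86]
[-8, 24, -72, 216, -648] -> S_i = -8*-3^i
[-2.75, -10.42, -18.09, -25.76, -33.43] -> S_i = -2.75 + -7.67*i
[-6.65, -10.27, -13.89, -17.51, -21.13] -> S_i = -6.65 + -3.62*i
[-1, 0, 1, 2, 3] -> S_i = -1 + 1*i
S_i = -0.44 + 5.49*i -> [-0.44, 5.05, 10.54, 16.03, 21.52]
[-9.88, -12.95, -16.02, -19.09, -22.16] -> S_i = -9.88 + -3.07*i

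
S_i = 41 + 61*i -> [41, 102, 163, 224, 285]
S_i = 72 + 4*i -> [72, 76, 80, 84, 88]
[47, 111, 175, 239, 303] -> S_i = 47 + 64*i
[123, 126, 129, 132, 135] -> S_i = 123 + 3*i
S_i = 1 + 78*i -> [1, 79, 157, 235, 313]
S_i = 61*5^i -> [61, 305, 1525, 7625, 38125]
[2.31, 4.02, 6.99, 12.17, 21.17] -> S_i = 2.31*1.74^i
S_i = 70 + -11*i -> [70, 59, 48, 37, 26]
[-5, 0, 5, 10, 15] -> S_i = -5 + 5*i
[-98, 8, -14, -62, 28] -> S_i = Random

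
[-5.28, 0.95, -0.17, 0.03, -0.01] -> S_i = -5.28*(-0.18)^i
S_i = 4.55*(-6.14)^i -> [4.55, -27.94, 171.53, -1053.21, 6466.73]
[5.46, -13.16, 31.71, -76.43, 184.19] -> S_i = 5.46*(-2.41)^i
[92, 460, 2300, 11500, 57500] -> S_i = 92*5^i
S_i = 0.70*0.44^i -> [0.7, 0.31, 0.14, 0.06, 0.03]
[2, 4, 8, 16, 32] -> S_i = 2*2^i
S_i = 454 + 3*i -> [454, 457, 460, 463, 466]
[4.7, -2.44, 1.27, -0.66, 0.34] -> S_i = 4.70*(-0.52)^i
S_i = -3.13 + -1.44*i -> [-3.13, -4.57, -6.01, -7.45, -8.89]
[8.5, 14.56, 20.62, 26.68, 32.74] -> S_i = 8.50 + 6.06*i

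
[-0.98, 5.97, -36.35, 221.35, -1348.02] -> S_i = -0.98*(-6.09)^i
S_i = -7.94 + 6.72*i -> [-7.94, -1.22, 5.5, 12.22, 18.94]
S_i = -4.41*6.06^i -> [-4.41, -26.72, -161.95, -981.42, -5947.43]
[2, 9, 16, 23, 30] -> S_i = 2 + 7*i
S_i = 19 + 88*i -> [19, 107, 195, 283, 371]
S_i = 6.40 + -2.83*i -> [6.4, 3.57, 0.74, -2.09, -4.92]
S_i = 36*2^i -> [36, 72, 144, 288, 576]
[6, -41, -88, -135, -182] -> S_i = 6 + -47*i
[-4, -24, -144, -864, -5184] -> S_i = -4*6^i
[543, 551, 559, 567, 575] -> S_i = 543 + 8*i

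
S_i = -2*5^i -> [-2, -10, -50, -250, -1250]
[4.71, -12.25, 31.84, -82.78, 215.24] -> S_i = 4.71*(-2.60)^i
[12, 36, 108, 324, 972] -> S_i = 12*3^i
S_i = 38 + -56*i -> [38, -18, -74, -130, -186]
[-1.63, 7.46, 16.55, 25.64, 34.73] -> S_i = -1.63 + 9.09*i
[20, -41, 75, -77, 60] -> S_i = Random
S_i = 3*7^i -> [3, 21, 147, 1029, 7203]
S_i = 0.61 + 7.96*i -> [0.61, 8.57, 16.53, 24.49, 32.45]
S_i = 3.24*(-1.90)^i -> [3.24, -6.16, 11.7, -22.22, 42.22]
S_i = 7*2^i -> [7, 14, 28, 56, 112]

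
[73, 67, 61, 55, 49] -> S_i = 73 + -6*i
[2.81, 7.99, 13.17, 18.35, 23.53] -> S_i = 2.81 + 5.18*i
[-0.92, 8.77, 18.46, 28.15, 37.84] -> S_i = -0.92 + 9.69*i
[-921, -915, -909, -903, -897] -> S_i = -921 + 6*i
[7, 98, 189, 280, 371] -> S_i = 7 + 91*i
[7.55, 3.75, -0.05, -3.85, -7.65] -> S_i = 7.55 + -3.80*i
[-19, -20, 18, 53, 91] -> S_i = Random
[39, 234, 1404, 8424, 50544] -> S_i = 39*6^i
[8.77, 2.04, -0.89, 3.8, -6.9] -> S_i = Random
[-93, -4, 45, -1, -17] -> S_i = Random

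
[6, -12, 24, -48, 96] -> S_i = 6*-2^i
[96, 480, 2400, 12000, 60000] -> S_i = 96*5^i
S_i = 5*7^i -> [5, 35, 245, 1715, 12005]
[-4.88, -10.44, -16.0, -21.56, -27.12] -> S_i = -4.88 + -5.56*i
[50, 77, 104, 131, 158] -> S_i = 50 + 27*i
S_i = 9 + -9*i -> [9, 0, -9, -18, -27]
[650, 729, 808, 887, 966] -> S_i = 650 + 79*i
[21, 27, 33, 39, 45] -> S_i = 21 + 6*i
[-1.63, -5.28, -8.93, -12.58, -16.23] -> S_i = -1.63 + -3.65*i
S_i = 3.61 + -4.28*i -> [3.61, -0.67, -4.95, -9.23, -13.51]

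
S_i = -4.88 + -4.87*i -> [-4.88, -9.75, -14.62, -19.49, -24.36]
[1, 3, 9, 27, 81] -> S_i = 1*3^i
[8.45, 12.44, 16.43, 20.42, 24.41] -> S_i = 8.45 + 3.99*i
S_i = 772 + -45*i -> [772, 727, 682, 637, 592]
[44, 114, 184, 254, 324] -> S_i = 44 + 70*i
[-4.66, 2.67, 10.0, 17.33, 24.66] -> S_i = -4.66 + 7.33*i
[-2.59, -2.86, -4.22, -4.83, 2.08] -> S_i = Random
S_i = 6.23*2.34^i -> [6.23, 14.58, 34.11, 79.82, 186.79]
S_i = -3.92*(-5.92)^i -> [-3.92, 23.21, -137.38, 813.3, -4814.74]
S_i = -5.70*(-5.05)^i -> [-5.7, 28.78, -145.36, 734.09, -3707.15]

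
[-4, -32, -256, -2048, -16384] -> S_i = -4*8^i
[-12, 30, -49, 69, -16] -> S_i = Random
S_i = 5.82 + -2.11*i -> [5.82, 3.71, 1.6, -0.51, -2.62]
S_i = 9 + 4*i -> [9, 13, 17, 21, 25]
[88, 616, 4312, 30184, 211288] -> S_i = 88*7^i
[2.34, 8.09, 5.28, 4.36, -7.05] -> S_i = Random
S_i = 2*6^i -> [2, 12, 72, 432, 2592]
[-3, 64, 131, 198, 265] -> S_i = -3 + 67*i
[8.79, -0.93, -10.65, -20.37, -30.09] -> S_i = 8.79 + -9.72*i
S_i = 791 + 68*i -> [791, 859, 927, 995, 1063]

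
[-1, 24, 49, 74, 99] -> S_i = -1 + 25*i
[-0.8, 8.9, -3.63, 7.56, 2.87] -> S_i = Random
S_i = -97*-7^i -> [-97, 679, -4753, 33271, -232897]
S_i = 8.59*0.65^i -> [8.59, 5.58, 3.63, 2.36, 1.53]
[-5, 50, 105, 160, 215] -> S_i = -5 + 55*i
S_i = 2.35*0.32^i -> [2.35, 0.75, 0.24, 0.08, 0.02]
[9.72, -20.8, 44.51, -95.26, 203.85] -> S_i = 9.72*(-2.14)^i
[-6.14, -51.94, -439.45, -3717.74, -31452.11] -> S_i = -6.14*8.46^i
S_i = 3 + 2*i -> [3, 5, 7, 9, 11]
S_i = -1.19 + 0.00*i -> [-1.19, -1.19, -1.19, -1.19, -1.19]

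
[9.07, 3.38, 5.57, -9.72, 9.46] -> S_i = Random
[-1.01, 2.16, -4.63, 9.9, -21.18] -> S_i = -1.01*(-2.14)^i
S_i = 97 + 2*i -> [97, 99, 101, 103, 105]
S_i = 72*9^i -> [72, 648, 5832, 52488, 472392]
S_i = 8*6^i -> [8, 48, 288, 1728, 10368]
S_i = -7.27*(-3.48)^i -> [-7.27, 25.3, -88.04, 306.39, -1066.23]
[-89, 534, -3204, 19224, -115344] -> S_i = -89*-6^i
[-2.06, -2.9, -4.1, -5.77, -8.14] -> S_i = -2.06*1.41^i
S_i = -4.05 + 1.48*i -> [-4.05, -2.57, -1.09, 0.39, 1.87]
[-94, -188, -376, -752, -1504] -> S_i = -94*2^i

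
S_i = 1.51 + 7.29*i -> [1.51, 8.8, 16.09, 23.38, 30.67]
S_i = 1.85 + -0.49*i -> [1.85, 1.36, 0.87, 0.38, -0.11]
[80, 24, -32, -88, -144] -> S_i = 80 + -56*i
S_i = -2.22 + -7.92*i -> [-2.22, -10.14, -18.06, -25.98, -33.9]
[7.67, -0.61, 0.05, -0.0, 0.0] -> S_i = 7.67*(-0.08)^i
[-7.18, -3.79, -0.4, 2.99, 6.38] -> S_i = -7.18 + 3.39*i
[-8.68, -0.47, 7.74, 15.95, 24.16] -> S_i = -8.68 + 8.21*i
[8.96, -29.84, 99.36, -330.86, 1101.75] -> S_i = 8.96*(-3.33)^i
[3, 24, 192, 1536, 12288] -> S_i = 3*8^i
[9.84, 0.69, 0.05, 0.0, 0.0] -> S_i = 9.84*0.07^i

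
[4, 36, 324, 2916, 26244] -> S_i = 4*9^i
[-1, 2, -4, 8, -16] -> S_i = -1*-2^i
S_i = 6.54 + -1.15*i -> [6.54, 5.39, 4.24, 3.09, 1.94]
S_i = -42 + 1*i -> [-42, -41, -40, -39, -38]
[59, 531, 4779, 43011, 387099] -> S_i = 59*9^i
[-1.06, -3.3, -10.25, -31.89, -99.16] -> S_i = -1.06*3.11^i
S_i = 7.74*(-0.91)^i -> [7.74, -7.04, 6.41, -5.83, 5.31]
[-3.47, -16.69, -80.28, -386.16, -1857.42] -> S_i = -3.47*4.81^i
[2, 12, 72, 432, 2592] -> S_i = 2*6^i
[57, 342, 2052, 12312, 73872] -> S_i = 57*6^i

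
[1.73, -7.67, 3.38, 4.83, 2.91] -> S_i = Random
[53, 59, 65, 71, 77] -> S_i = 53 + 6*i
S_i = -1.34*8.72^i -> [-1.34, -11.68, -101.89, -888.49, -7747.66]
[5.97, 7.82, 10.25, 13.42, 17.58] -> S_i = 5.97*1.31^i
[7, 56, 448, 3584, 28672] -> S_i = 7*8^i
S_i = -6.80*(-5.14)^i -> [-6.8, 34.95, -179.65, 923.42, -4746.37]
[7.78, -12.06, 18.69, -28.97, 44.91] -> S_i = 7.78*(-1.55)^i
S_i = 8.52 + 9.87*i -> [8.52, 18.39, 28.26, 38.13, 48.0]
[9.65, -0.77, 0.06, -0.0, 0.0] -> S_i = 9.65*(-0.08)^i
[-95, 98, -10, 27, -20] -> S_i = Random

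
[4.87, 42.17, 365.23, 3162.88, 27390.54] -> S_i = 4.87*8.66^i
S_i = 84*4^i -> [84, 336, 1344, 5376, 21504]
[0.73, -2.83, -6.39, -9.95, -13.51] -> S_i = 0.73 + -3.56*i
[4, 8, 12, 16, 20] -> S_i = 4 + 4*i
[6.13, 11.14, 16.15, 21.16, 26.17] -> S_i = 6.13 + 5.01*i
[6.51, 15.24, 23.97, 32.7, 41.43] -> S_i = 6.51 + 8.73*i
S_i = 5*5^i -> [5, 25, 125, 625, 3125]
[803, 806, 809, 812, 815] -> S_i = 803 + 3*i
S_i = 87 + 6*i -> [87, 93, 99, 105, 111]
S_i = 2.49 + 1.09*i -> [2.49, 3.58, 4.67, 5.76, 6.85]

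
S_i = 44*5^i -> [44, 220, 1100, 5500, 27500]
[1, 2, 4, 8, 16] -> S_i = 1*2^i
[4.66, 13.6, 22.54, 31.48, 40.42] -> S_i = 4.66 + 8.94*i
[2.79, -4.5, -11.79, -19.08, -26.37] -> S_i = 2.79 + -7.29*i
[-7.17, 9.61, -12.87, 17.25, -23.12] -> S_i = -7.17*(-1.34)^i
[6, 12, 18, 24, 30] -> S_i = 6 + 6*i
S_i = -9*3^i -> [-9, -27, -81, -243, -729]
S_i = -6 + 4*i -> [-6, -2, 2, 6, 10]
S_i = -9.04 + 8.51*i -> [-9.04, -0.53, 7.98, 16.49, 25.0]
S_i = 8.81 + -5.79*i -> [8.81, 3.02, -2.77, -8.56, -14.35]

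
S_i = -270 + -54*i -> [-270, -324, -378, -432, -486]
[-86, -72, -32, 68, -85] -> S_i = Random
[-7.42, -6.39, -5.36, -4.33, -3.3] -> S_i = -7.42 + 1.03*i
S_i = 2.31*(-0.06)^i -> [2.31, -0.14, 0.01, -0.0, 0.0]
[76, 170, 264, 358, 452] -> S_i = 76 + 94*i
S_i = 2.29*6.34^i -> [2.29, 14.52, 92.05, 583.58, 3699.92]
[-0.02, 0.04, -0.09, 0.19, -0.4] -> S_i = -0.02*(-2.11)^i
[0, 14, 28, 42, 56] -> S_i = 0 + 14*i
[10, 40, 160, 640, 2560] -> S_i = 10*4^i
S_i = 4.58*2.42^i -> [4.58, 11.08, 26.82, 64.91, 157.08]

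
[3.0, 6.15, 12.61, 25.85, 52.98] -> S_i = 3.00*2.05^i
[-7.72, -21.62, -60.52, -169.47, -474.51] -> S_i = -7.72*2.80^i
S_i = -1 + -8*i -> [-1, -9, -17, -25, -33]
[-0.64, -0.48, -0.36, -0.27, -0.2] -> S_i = -0.64*0.75^i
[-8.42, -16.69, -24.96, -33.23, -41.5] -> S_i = -8.42 + -8.27*i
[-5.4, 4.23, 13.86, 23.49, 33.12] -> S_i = -5.40 + 9.63*i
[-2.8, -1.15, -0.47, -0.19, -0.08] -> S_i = -2.80*0.41^i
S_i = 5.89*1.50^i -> [5.89, 8.83, 13.25, 19.88, 29.82]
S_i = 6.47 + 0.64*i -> [6.47, 7.11, 7.75, 8.39, 9.03]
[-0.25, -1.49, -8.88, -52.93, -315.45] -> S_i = -0.25*5.96^i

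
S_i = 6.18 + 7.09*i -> [6.18, 13.27, 20.36, 27.45, 34.54]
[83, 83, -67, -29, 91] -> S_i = Random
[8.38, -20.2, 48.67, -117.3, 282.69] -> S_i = 8.38*(-2.41)^i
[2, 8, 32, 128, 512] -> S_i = 2*4^i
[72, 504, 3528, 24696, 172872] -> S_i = 72*7^i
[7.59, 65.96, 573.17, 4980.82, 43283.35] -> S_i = 7.59*8.69^i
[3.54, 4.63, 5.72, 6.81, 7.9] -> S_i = 3.54 + 1.09*i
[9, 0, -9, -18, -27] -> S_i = 9 + -9*i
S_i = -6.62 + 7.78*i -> [-6.62, 1.16, 8.94, 16.72, 24.5]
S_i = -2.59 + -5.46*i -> [-2.59, -8.05, -13.51, -18.97, -24.43]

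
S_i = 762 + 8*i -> [762, 770, 778, 786, 794]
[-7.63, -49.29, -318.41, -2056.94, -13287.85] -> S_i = -7.63*6.46^i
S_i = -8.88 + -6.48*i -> [-8.88, -15.36, -21.84, -28.32, -34.8]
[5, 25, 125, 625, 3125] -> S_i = 5*5^i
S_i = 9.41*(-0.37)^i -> [9.41, -3.48, 1.29, -0.48, 0.18]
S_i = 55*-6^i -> [55, -330, 1980, -11880, 71280]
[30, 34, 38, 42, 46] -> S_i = 30 + 4*i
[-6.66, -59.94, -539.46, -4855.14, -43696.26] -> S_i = -6.66*9.00^i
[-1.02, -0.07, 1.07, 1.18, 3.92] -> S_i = Random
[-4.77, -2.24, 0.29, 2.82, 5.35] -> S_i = -4.77 + 2.53*i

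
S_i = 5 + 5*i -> [5, 10, 15, 20, 25]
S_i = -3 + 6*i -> [-3, 3, 9, 15, 21]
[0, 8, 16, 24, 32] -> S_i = 0 + 8*i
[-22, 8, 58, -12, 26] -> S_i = Random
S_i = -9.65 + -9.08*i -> [-9.65, -18.73, -27.81, -36.89, -45.97]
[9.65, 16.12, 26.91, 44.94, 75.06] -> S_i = 9.65*1.67^i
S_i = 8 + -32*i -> [8, -24, -56, -88, -120]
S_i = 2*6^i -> [2, 12, 72, 432, 2592]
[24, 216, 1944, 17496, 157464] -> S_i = 24*9^i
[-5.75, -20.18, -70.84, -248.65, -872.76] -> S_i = -5.75*3.51^i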